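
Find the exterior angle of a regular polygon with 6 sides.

Each exterior angle of a regular n-gon is 360 / n.
For n = 6: 360 / 6 = 60 degrees.

60 degrees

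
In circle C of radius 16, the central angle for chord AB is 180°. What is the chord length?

Chord length = 2r sin(θ/2)
= 2 × 16 × sin(180°/2)
= 2 × 16 × sin(90°)
= 32

32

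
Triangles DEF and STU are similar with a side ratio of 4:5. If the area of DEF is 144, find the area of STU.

Area ratio = (4/5)^2 = 16/25. Area of STU = 144 * 25/16 = 225.

225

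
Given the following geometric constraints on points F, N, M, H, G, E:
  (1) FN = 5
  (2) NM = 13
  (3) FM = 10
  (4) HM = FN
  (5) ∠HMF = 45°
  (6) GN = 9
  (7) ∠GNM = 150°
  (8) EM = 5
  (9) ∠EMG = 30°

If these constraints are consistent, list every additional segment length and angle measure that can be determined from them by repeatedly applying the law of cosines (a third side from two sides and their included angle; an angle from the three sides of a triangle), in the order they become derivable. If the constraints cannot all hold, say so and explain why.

The constraints are consistent. Derivable facts, in order:
After 1 step:
- FH ≈ 7.37
- MG ≈ 21.28
- ∠FMN = 20.21°
- ∠FNM = 43.69°
- ∠MFN = 116.1°
After 2 steps:
- GE ≈ 17.13
- ∠FHM = 106.32°
- ∠GMN = 12.21°
- ∠HFM = 28.68°
- ∠MGN = 17.79°
After 3 steps:
- ∠EGM = 8.39°
- ∠GEM = 141.61°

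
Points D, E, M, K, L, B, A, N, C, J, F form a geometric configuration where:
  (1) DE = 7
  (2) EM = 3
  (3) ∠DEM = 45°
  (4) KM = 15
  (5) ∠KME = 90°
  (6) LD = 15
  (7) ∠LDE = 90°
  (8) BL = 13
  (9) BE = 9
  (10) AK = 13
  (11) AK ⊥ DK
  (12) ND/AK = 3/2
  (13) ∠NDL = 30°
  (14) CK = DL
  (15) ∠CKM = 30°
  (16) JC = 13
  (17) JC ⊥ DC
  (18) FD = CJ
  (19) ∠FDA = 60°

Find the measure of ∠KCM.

From the given relations: CK = DL = 15.
Step 1: By the law of cosines on triangle CKM: CM² = 15² + 15² − 2·15·15·cos(30°) = 60.29, so CM ≈ 7.76.
Step 2: By the inverse law of cosines on triangle KCM: cos(∠KCM) = (15² + 7.76² − 15²) / (2·15·7.76) = 60.29/232.94 = 0.2588, so ∠KCM = 75°.

Therefore, the measure of angle ∠KCM = 75°.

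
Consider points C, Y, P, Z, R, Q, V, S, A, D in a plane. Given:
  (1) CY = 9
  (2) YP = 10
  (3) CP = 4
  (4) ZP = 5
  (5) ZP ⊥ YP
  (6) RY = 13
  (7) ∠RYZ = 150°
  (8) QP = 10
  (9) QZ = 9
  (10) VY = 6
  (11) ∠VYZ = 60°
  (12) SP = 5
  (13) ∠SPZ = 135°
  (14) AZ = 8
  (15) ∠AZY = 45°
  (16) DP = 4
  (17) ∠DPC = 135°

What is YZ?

Step 1: By the law of cosines on triangle YPZ: YZ² = 10² + 5² − 2·10·5·cos(90°) = 125, so YZ = 5·√5.

Therefore, the length of YZ = 5·√5.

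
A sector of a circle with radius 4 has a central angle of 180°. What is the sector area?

Sector area = πr² × θ/360
= π × 4² × 1/2
= π × 16 × 1/2
= 8*pi

8*pi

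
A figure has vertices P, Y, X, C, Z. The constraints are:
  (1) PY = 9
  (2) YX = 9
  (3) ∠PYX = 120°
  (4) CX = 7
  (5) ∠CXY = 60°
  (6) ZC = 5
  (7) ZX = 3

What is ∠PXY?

Step 1: By the law of cosines on triangle XYP: XP² = 9² + 9² − 2·9·9·cos(120°) = 243, so XP = 9·√3.
Step 2: By the inverse law of cosines on triangle PXY: cos(∠PXY) = ((9·√3)² + 9² − 9²) / (2·9·√3·9) = 243/280.59 = 0.866, so ∠PXY = 30°.

Therefore, the measure of angle ∠PXY = 30°.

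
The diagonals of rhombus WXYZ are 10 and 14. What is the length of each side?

Half-diagonals are 5 and 7. side = sqrt(5^2 + 7^2) = sqrt(74)

sqrt(74)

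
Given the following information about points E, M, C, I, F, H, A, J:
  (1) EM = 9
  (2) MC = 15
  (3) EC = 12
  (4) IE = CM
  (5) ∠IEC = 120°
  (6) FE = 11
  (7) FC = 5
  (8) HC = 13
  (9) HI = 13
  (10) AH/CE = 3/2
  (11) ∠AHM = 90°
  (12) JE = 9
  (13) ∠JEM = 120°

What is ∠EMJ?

Step 1: By the law of cosines on triangle MEJ: MJ² = 9² + 9² − 2·9·9·cos(120°) = 243, so MJ = 9·√3.
Step 2: By the inverse law of cosines on triangle EMJ: cos(∠EMJ) = (9² + (9·√3)² − 9²) / (2·9·9·√3) = 243/280.59 = 0.866, so ∠EMJ = 30°.

Therefore, the measure of angle ∠EMJ = 30°.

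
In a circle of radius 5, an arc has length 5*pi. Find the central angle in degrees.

The full circumference is 2πr = 10*pi.
The arc is 5*pi / 10*pi = 1/2 of the full circle.
So the central angle = 1/2 × 360° = 180°.

180°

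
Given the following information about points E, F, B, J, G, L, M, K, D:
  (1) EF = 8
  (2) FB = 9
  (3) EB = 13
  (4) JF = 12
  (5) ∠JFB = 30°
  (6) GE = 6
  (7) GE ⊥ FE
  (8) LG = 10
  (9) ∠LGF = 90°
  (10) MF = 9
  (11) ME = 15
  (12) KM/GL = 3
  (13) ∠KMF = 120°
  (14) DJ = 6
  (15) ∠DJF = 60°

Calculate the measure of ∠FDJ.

Step 1: By the law of cosines on triangle DJF: DF² = 6² + 12² − 2·6·12·cos(60°) = 108, so DF = 6·√3.
Step 2: By the inverse law of cosines on triangle FDJ: cos(∠FDJ) = ((6·√3)² + 6² − 12²) / (2·6·√3·6) = 0/124.71 = 0, so ∠FDJ = 90°.

Therefore, the measure of angle ∠FDJ = 90°.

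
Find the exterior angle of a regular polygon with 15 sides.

Each exterior angle of a regular n-gon is 360 / n.
For n = 15: 360 / 15 = 24 degrees.

24 degrees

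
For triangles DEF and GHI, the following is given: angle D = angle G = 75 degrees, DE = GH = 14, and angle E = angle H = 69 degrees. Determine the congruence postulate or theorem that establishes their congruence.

Consider the given information: angle D = angle G = 75 degrees, DE = GH = 14, and angle E = angle H = 69 degrees
This is not SSS or SAS: SSS requires all three pairs of sides, but we don't have that. SAS requires two sides and the included angle between them.
The correct criterion is ASA. Two pairs of corresponding angles and the included side are equal (Angle-Side-Angle).

ASA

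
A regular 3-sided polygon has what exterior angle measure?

Each exterior angle of a regular n-gon is 360 / n.
For n = 3: 360 / 3 = 120 degrees.

120 degrees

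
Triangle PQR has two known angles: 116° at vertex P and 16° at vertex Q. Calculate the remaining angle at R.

Let angle R = x. Then 116 + 16 + x = 180.
x = 180 - 132 = 48 degrees.

48 degrees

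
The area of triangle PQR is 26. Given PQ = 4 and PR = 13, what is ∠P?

From the SAS area formula Area = (1/2)ab sin(C), rearranging gives sin(C) = 2*Area/(ab).
sin(C) = 2 * 26 / (52) = 1.
Therefore C = arcsin(1) = 90°.

90°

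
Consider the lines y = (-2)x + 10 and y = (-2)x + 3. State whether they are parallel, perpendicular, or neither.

Slope of line 1: m1 = -2
Slope of line 2: m2 = -2
m1 = m2, so the lines are parallel.

Parallel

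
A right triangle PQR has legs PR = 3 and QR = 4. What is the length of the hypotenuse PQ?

By the Pythagorean theorem: PQ^2 = PR^2 + QR^2
PQ^2 = 3^2 + 4^2 = 9 + 16 = 25
PQ = sqrt(25) = 5

5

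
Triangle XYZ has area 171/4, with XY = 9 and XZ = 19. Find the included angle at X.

From the SAS area formula Area = (1/2)ab sin(C), rearranging gives sin(C) = 2*Area/(ab).
sin(C) = 2 * 171/4 / (171) = 1/2.
Therefore C = arcsin(1/2) = 30°.
Since sin(180° - C) = sin(C), the obtuse angle 150° gives the same area, so C = 30° or C = 150°.

30° or 150°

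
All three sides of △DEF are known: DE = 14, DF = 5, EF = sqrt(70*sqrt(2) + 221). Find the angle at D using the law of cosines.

When all three sides of a triangle are known, the law of cosines can be rearranged to find any angle.
cos(C) = (a² + b² - c²) / (2ab) gives cos(D) = -sqrt(2)/2.
Taking the inverse cosine: D = 135°.

135°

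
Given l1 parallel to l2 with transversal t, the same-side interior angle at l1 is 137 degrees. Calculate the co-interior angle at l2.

Co-interior (same-side interior) angles are between the parallel lines on the same side of the transversal.
Unlike corresponding or alternate interior angles, they are supplementary rather than equal.
So the angle = 180 - 137 = 43 degrees.

43 degrees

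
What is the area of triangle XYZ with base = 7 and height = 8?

A triangle's area is half the area of a rectangle with the same base and height.
Area = (1/2) * 7 * 8 = 28.

28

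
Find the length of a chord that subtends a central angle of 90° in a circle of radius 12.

Chord length = 2r sin(θ/2)
= 2 × 12 × sin(90°/2)
= 2 × 12 × sin(45°)
= 12*sqrt(2)

12*sqrt(2)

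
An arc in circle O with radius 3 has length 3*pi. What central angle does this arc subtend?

The full circumference is 2πr = 6*pi.
The arc is 3*pi / 6*pi = 1/2 of the full circle.
So the central angle = 1/2 × 360° = 180°.

180°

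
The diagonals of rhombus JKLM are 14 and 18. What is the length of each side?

In a rhombus, the diagonals bisect each other perpendicularly, creating four congruent right triangles.
Each triangle has legs 7 (half of 14) and 9 (half of 18).
The hypotenuse of each right triangle is a side of the rhombus:
side = sqrt(7^2 + 9^2) = sqrt(130)

sqrt(130)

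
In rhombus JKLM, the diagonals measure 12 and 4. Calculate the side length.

In a rhombus, the diagonals bisect each other perpendicularly, creating four congruent right triangles.
Each triangle has legs 6 (half of 12) and 2 (half of 4).
The hypotenuse of each right triangle is a side of the rhombus:
side = sqrt(6^2 + 2^2) = sqrt(40) = 2*sqrt(10)

2*sqrt(10)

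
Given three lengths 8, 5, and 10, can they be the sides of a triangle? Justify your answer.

Sort the sides: 5, 8, 10.
It suffices to check that the sum of the two smallest exceeds the largest:
5 + 8 = 13 > 10. ✓
Yes, a valid triangle can be formed.

Yes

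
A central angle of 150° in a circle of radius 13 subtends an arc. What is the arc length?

Arc length = 2π(13)(5/12) = 65*pi/6

65*pi/6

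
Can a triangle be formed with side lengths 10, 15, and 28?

Check the triangle inequality: 10 + 15 = 25 ≤ 28.
Since the sum of two sides does not exceed the third, no triangle can be formed.

No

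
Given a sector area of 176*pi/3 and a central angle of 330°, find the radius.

The sector covers 330°/360° = 11/12 of the full circle.
Full circle area = 176*pi/3 / 11/12 = 64*pi.
Since full area = πr², we get r² = 64*pi/π = 64, so r = 8.

8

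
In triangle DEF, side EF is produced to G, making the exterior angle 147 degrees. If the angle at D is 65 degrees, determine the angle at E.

angle E = 147 - 65 = 82 degrees (exterior angle theorem).

82 degrees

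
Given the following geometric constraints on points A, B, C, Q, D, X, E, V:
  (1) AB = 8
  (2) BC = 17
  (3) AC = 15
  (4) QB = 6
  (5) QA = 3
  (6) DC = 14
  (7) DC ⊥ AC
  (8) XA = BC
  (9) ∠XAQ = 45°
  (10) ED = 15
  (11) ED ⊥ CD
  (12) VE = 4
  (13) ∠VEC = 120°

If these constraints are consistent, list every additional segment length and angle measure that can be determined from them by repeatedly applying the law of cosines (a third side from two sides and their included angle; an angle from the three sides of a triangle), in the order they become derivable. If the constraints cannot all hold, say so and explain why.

The constraints are consistent. Derivable facts, in order:
After 1 step:
- AD ≈ 20.52
- CE ≈ 20.52
- QX ≈ 15.03
- ∠ABC = 61.93°
- ∠ABQ = 18.57°
- ∠ACB = 28.07°
- ∠AQB = 121.86°
- ∠BAC = 90°
- ∠BAQ = 39.57°
After 2 steps:
- CV ≈ 22.78
- ∠ADC = 46.97°
- ∠AQX = 126.89°
- ∠AXQ = 8.11°
- ∠CAD = 43.03°
- ∠CED = 43.03°
- ∠DCE = 46.97°
After 3 steps:
- ∠CVE = 51.25°
- ∠ECV = 8.75°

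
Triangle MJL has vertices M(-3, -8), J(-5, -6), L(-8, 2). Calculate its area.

Using the Shoelace formula for a triangle:
Area = (1/2)|x0(y1 - y2) + x1(y2 - y0) + x2(y0 - y1)|
Area = (1/2)|-3(-6 - 2) + -5(2 - -8) + -8(-8 - -6)|
Area = (1/2)|24 + -50 + 16|
Area = (1/2)|-10|
Area = (1/2)(10)
Area = 5

5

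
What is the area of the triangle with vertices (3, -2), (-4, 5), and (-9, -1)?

The Shoelace formula computes the area from vertex coordinates by summing cross products.
For vertices (3,-2), (-4,5), (-9,-1):
Signed sum = 3*5 - -4*-2 + -4*-1 - -9*5 + -9*-2 - 3*-1
= 7 + 49 + 21 = 77
Area = (1/2)|77| = 77/2.

77/2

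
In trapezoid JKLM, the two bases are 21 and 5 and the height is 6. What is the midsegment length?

midsegment = (21 + 5) / 2 = 26 / 2 = 13

13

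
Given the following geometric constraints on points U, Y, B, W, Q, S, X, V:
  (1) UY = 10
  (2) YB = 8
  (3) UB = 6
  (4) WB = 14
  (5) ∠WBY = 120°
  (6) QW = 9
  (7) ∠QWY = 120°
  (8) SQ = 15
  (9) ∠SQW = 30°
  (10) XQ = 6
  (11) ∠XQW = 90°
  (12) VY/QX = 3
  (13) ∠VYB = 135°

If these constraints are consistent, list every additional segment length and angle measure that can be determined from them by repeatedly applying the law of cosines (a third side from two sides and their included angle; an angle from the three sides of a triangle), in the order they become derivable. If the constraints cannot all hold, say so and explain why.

The constraints are consistent. Derivable facts, in order:
After 1 step:
- BV ≈ 24.32
- WS ≈ 8.5
- WX = 3·√13
- YW = 2·√93
- ∠BUY = 53.13°
- ∠BYU = 36.87°
- ∠UBY = 90°
After 2 steps:
- YQ ≈ 25.03
- ∠BVY = 13.45°
- ∠BWY = 21.05°
- ∠BYW = 38.95°
- ∠QSW = 31.98°
- ∠QWS = 118.02°
- ∠QWX = 33.69°
- ∠QXW = 56.31°
- ∠VBY = 31.55°
After 3 steps:
- ∠QYW = 18.14°
- ∠WQY = 41.86°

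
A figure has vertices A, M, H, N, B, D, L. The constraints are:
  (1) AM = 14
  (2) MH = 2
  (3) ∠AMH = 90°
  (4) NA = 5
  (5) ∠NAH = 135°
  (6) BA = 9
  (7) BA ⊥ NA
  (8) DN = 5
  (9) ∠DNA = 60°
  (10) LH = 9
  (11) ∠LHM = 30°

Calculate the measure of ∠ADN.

Step 1: By the law of cosines on triangle DNA: DA² = 5² + 5² − 2·5·5·cos(60°) = 25, so DA = 5.
Step 2: By the inverse law of cosines on triangle ADN: cos(∠ADN) = (5² + 5² − 5²) / (2·5·5) = 25/50 = 0.5, so ∠ADN = 60°.

Therefore, the measure of angle ∠ADN = 60°.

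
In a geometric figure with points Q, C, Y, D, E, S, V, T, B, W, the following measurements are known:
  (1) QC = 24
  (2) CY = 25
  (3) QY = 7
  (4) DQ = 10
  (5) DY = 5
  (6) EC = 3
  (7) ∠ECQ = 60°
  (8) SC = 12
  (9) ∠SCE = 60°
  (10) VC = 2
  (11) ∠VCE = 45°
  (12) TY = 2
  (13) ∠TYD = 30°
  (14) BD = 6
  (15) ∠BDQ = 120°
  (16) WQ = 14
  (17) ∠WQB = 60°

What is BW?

Step 1: By the law of cosines on triangle BDQ: BQ² = 6² + 10² − 2·6·10·cos(120°) = 196, so BQ = 14.
Step 2: By the law of cosines on triangle BQW: BW² = 14² + 14² − 2·14·14·cos(60°) = 196, so BW = 14.

Therefore, the length of BW = 14.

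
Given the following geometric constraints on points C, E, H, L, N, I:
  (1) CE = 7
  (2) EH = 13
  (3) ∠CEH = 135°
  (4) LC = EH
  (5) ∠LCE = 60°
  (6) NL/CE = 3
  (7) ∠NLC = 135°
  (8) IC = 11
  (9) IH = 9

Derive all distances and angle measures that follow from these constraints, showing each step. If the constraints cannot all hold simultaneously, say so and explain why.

The constraints are consistent.

From the given relations:
  LC = EH = 13
  NL = 3·CE = 3·7 = 21

Step 1: From CE = 7, EH = 13, and ∠CEH = 135°, by the law of cosines:
  CH² = CE² + EH² - 2·CE·EH·cos(135°) = 49 + 169 + 128.7 = 346.7
  CH ≈ 18.62

Step 2: From CL = 13, LN = 21, and ∠CLN = 135°, by the law of cosines:
  CN² = CL² + LN² - 2·CL·LN·cos(135°) = 169 + 441 + 386.1 = 996.1
  CN ≈ 31.56

Step 3: From EC = 7, CL = 13, and ∠ECL = 60°, by the law of cosines:
  EL² = EC² + CL² - 2·EC·CL·cos(60°) = 49 + 169 - 91 = 127
  EL = √127

Step 4: From CE = 7, CH = 18.62, EH = 13, by the inverse law of cosines:
  cos(∠ECH) = (CE² + CH² - EH²) / (2·CE·CH)
  ∠ECH = 29.58°

Step 5: From CH = 18.62, CI = 11, HI = 9, by the inverse law of cosines:
  cos(∠HCI) = (CH² + CI² - HI²) / (2·CH·CI)
  ∠HCI = 19.27°

Step 6: From CL = 13, CN = 31.56, LN = 21, by the inverse law of cosines:
  cos(∠LCN) = (CL² + CN² - LN²) / (2·CL·CN)
  ∠LCN = 28.07°

Step 7: From EC = 7, EL = √127, CL = 13, by the inverse law of cosines:
  cos(∠CEL) = (EC² + EL² - CL²) / (2·EC·EL)
  ∠CEL = 87.46°

Step 8: From HC = 18.62, HE = 13, CE = 7, by the inverse law of cosines:
  cos(∠CHE) = (HC² + HE² - CE²) / (2·HC·HE)
  ∠CHE = 15.42°

Step 9: From HC = 18.62, HI = 9, CI = 11, by the inverse law of cosines:
  cos(∠CHI) = (HC² + HI² - CI²) / (2·HC·HI)
  ∠CHI = 23.78°

Step 10: From LC = 13, LE = √127, CE = 7, by the inverse law of cosines:
  cos(∠CLE) = (LC² + LE² - CE²) / (2·LC·LE)
  ∠CLE = 32.54°

Step 11: From NC = 31.56, NL = 21, CL = 13, by the inverse law of cosines:
  cos(∠CNL) = (NC² + NL² - CL²) / (2·NC·NL)
  ∠CNL = 16.93°

Step 12: From IC = 11, IH = 9, CH = 18.62, by the inverse law of cosines:
  cos(∠CIH) = (IC² + IH² - CH²) / (2·IC·IH)
  ∠CIH = 136.95°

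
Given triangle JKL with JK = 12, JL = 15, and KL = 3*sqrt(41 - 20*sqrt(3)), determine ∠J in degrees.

cos(J) = (12² + 15² - (3*sqrt(41 - 20*sqrt(3)))²) / (2 × 12 × 15) = sqrt(3)/2, so J = arccos(sqrt(3)/2) = 30°.

30°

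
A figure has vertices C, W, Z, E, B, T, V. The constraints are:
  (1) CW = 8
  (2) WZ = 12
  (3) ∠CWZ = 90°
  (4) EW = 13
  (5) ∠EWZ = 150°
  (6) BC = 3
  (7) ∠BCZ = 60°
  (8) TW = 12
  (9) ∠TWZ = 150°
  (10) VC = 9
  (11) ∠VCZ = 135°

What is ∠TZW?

Step 1: By the law of cosines on triangle ZWT: ZT² = 12² + 12² − 2·12·12·cos(150°) = 537.42, so ZT ≈ 23.18.
Step 2: By the inverse law of cosines on triangle TZW: cos(∠TZW) = (23.18² + 12² − 12²) / (2·23.18·12) = 537.42/556.37 = 0.9659, so ∠TZW = 15°.

Therefore, the measure of angle ∠TZW = 15°.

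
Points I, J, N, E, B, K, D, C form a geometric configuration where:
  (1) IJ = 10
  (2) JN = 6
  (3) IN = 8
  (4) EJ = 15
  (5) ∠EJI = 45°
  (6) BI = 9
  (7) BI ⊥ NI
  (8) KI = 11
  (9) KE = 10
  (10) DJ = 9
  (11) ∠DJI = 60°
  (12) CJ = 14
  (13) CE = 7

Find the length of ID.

Step 1: By the law of cosines on triangle IJD: ID² = 10² + 9² − 2·10·9·cos(60°) = 91, so ID = √91.

Therefore, the length of ID = √91.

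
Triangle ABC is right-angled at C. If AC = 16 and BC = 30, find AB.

In a right triangle, the square of the hypotenuse equals the sum of the squares of the two legs.
The legs are 16 and 30, so the hypotenuse = sqrt(256 + 900) = sqrt(1156) = 34.

34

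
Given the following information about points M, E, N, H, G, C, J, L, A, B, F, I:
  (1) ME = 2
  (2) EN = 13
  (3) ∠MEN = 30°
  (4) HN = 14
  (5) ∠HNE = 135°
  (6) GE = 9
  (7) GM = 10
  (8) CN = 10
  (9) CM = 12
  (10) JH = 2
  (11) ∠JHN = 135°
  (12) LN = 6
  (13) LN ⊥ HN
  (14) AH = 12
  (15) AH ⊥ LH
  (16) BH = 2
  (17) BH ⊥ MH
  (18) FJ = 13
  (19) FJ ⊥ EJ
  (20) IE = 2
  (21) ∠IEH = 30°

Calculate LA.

Step 1: By the law of cosines on triangle LNH: LH² = 6² + 14² − 2·6·14·cos(90°) = 232, so LH = 2·√58.
Step 2: By the law of cosines on triangle LHA: LA² = (2·√58)² + 12² − 2·2·√58·12·cos(90°) = 376, so LA = 2·√94.

Therefore, the length of LA = 2·√94.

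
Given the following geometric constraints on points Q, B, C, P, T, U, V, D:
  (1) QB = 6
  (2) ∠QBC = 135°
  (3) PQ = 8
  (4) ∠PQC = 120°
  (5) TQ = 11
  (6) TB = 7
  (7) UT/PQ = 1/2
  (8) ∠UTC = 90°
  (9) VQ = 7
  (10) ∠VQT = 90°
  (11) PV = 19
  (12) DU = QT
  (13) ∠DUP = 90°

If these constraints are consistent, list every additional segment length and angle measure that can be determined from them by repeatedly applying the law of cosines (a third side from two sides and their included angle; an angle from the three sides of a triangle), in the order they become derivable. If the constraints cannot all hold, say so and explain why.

These constraints are not satisfiable: by the triangle inequality in triangle QPV, (3) PQ = 8 and (9) VQ = 7 force PV ≤ 8 + 7 = 15, but (11) says PV = 19. No planar figure meets all of them, so nothing further can be derived.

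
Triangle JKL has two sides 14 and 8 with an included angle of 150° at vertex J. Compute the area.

Area = (1/2) * JK * JL * sin(J)
Area = (1/2) * 14 * 8 * sin(150°)
Area = (1/2) * 14 * 8 * 1/2
Area = 28

28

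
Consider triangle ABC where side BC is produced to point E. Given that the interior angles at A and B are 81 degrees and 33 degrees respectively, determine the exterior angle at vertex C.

The interior angle at C is 180 - 81 - 33 = 66 degrees.
The exterior angle and interior angle at C are supplementary:
Exterior angle = 180 - 66 = 114 degrees.

114 degrees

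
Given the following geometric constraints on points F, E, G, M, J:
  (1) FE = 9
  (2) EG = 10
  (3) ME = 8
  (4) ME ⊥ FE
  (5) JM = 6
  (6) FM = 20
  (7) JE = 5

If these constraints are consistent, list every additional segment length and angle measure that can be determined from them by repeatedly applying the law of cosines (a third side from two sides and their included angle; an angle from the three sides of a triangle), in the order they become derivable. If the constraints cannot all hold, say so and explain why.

These constraints are not satisfiable: by the triangle inequality in triangle EFM, (1) FE = 9 and (3) ME = 8 force FM ≤ 9 + 8 = 17, but (6) says FM = 20. No planar figure meets all of them, so nothing further can be derived.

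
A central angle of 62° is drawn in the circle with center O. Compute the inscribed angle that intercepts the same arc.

Inscribed angle = 62° / 2 = 31° (inscribed angle theorem).

31°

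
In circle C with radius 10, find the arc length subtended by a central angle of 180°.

Arc length = 2π(10)(1/2) = 10*pi

10*pi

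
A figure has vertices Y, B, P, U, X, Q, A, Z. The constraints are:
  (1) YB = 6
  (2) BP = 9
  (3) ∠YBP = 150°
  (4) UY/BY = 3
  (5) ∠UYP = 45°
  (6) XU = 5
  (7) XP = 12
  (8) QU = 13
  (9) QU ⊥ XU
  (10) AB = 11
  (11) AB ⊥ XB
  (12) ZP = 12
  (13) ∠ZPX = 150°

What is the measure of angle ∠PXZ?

Step 1: By the law of cosines on triangle XPZ: XZ² = 12² + 12² − 2·12·12·cos(150°) = 537.42, so XZ ≈ 23.18.
Step 2: By the inverse law of cosines on triangle PXZ: cos(∠PXZ) = (12² + 23.18² − 12²) / (2·12·23.18) = 537.42/556.37 = 0.9659, so ∠PXZ = 15°.

Therefore, the measure of angle ∠PXZ = 15°.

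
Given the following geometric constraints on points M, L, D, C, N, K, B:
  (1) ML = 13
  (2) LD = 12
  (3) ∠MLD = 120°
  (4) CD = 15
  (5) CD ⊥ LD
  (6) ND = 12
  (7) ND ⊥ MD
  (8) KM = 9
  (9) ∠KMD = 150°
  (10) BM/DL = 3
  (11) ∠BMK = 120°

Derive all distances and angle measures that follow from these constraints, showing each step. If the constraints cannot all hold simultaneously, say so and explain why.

The constraints are consistent.

From the given relations:
  BM = 3·DL = 3·12 = 36

Step 1: From ML = 13, LD = 12, and ∠MLD = 120°, by the law of cosines:
  MD² = ML² + LD² - 2·ML·LD·cos(120°) = 169 + 144 + 156 = 469
  MD ≈ 21.66

Step 2: From LD = 12, DC = 15, and ∠LDC = 90°, by the law of cosines:
  LC² = LD² + DC² - 2·LD·DC·cos(90°) = 144 + 225 - 0 = 369
  LC = 3·√41

Step 3: From KM = 9, MB = 36, and ∠KMB = 120°, by the law of cosines:
  KB² = KM² + MB² - 2·KM·MB·cos(120°) = 81 + 1296 + 324 = 1701
  KB = 9·√21

Step 4: From MD = 21.66, DN = 12, and ∠MDN = 90°, by the law of cosines:
  MN² = MD² + DN² - 2·MD·DN·cos(90°) = 469 + 144 - 0 = 613
  MN ≈ 24.76

Step 5: From DM = 21.66, MK = 9, and ∠DMK = 150°, by the law of cosines:
  DK² = DM² + MK² - 2·DM·MK·cos(150°) = 469 + 81 + 337.6 = 887.6
  DK ≈ 29.79

Step 6: From MD = 21.66, ML = 13, DL = 12, by the inverse law of cosines:
  cos(∠DML) = (MD² + ML² - DL²) / (2·MD·ML)
  ∠DML = 28.68°

Step 7: From LC = 3·√41, LD = 12, CD = 15, by the inverse law of cosines:
  cos(∠CLD) = (LC² + LD² - CD²) / (2·LC·LD)
  ∠CLD = 51.34°

Step 8: From DL = 12, DM = 21.66, LM = 13, by the inverse law of cosines:
  cos(∠LDM) = (DL² + DM² - LM²) / (2·DL·DM)
  ∠LDM = 31.32°

Step 9: From CD = 15, CL = 3·√41, DL = 12, by the inverse law of cosines:
  cos(∠DCL) = (CD² + CL² - DL²) / (2·CD·CL)
  ∠DCL = 38.66°

Step 10: From KB = 9·√21, KM = 9, BM = 36, by the inverse law of cosines:
  cos(∠BKM) = (KB² + KM² - BM²) / (2·KB·KM)
  ∠BKM = 49.11°

Step 11: From BK = 9·√21, BM = 36, KM = 9, by the inverse law of cosines:
  cos(∠KBM) = (BK² + BM² - KM²) / (2·BK·BM)
  ∠KBM = 10.89°

Step 12: From MD = 21.66, MN = 24.76, DN = 12, by the inverse law of cosines:
  cos(∠DMN) = (MD² + MN² - DN²) / (2·MD·MN)
  ∠DMN = 28.99°

Step 13: From DK = 29.79, DM = 21.66, KM = 9, by the inverse law of cosines:
  cos(∠KDM) = (DK² + DM² - KM²) / (2·DK·DM)
  ∠KDM = 8.69°

Step 14: From ND = 12, NM = 24.76, DM = 21.66, by the inverse law of cosines:
  cos(∠DNM) = (ND² + NM² - DM²) / (2·ND·NM)
  ∠DNM = 61.01°

Step 15: From KD = 29.79, KM = 9, DM = 21.66, by the inverse law of cosines:
  cos(∠DKM) = (KD² + KM² - DM²) / (2·KD·KM)
  ∠DKM = 21.31°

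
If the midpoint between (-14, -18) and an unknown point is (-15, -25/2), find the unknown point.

Using the midpoint formula: M = ((x1 + x2)/2, (y1 + y2)/2)
We know M = (-15, -25/2) and K = (-14, -18)
For x: -15 = (-14 + x2)/2, so x2 = 2*-15 - -14 = -16
For y: -25/2 = (-18 + y2)/2, so y2 = 2*-25/2 - -18 = -7
L = (-16, -7)

(-16, -7)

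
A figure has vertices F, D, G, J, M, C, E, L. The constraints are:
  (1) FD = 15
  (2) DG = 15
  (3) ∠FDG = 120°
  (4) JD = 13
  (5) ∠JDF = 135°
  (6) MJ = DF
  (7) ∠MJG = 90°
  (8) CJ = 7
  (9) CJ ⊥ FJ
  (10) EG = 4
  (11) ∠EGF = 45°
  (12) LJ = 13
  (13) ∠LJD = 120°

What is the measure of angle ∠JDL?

Step 1: By the law of cosines on triangle DJL: DL² = 13² + 13² − 2·13·13·cos(120°) = 507, so DL = 13·√3.
Step 2: By the inverse law of cosines on triangle JDL: cos(∠JDL) = (13² + (13·√3)² − 13²) / (2·13·13·√3) = 507/585.43 = 0.866, so ∠JDL = 30°.

Therefore, the measure of angle ∠JDL = 30°.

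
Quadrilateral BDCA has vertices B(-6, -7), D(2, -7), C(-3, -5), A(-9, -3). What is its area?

Using the Shoelace formula for a quadrilateral (vertices in order):
Area = (1/2)|sum of (x_i * y_(i+1) - x_(i+1) * y_i)|
Terms: (-6*-7 - 2*-7) = 56, (2*-5 - -3*-7) = -31, (-3*-3 - -9*-5) = -36, (-9*-7 - -6*-3) = 45
Sum = 34
Area = (1/2)(34) = 17

17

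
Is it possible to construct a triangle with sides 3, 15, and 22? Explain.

No.
The triangle inequality is violated: 3 + 15 = 18 ≤ 22.
These lengths cannot form a triangle.

No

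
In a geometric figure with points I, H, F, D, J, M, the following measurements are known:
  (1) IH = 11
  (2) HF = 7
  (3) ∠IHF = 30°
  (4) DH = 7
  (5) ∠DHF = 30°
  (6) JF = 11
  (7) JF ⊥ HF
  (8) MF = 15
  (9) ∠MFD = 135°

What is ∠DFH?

Step 1: By the law of cosines on triangle FHD: FD² = 7² + 7² − 2·7·7·cos(30°) = 13.13, so FD ≈ 3.62.
Step 2: By the inverse law of cosines on triangle DFH: cos(∠DFH) = (3.62² + 7² − 7²) / (2·3.62·7) = 13.13/50.73 = 0.2588, so ∠DFH = 75°.

Therefore, the measure of angle ∠DFH = 75°.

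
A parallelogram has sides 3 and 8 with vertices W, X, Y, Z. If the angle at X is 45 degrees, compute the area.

Area = a * b * sin(theta)
Area = 3 * 8 * sin(45 degrees)
Area = 24 * sqrt(2)/2
Area = 12*sqrt(2)

12*sqrt(2)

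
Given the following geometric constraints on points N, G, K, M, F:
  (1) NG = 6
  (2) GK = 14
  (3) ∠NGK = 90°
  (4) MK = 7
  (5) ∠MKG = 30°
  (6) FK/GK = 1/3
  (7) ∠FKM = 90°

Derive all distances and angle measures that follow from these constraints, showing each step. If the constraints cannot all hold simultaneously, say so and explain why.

The constraints are consistent.

From the given relations:
  FK = 1/3·GK = 1/3·14 ≈ 4.67

Step 1: From NG = 6, GK = 14, and ∠NGK = 90°, by the law of cosines:
  NK² = NG² + GK² - 2·NG·GK·cos(90°) = 36 + 196 - 0 = 232
  NK = 2·√58

Step 2: From GK = 14, KM = 7, and ∠GKM = 30°, by the law of cosines:
  GM² = GK² + KM² - 2·GK·KM·cos(30°) = 196 + 49 - 169.7 = 75.26
  GM ≈ 8.68

Step 3: From MK = 7, KF = 4.67, and ∠MKF = 90°, by the law of cosines:
  MF² = MK² + KF² - 2·MK·KF·cos(90°) = 49 + 21.78 - 0 = 70.78
  MF = 7/3·√13

Step 4: From NG = 6, NK = 2·√58, GK = 14, by the inverse law of cosines:
  cos(∠GNK) = (NG² + NK² - GK²) / (2·NG·NK)
  ∠GNK = 66.8°

Step 5: From GK = 14, GM = 8.68, KM = 7, by the inverse law of cosines:
  cos(∠KGM) = (GK² + GM² - KM²) / (2·GK·GM)
  ∠KGM = 23.79°

Step 6: From KG = 14, KN = 2·√58, GN = 6, by the inverse law of cosines:
  cos(∠GKN) = (KG² + KN² - GN²) / (2·KG·KN)
  ∠GKN = 23.2°

Step 7: From MF = 7/3·√13, MK = 7, FK = 4.67, by the inverse law of cosines:
  cos(∠FMK) = (MF² + MK² - FK²) / (2·MF·MK)
  ∠FMK = 33.69°

Step 8: From MG = 8.68, MK = 7, GK = 14, by the inverse law of cosines:
  cos(∠GMK) = (MG² + MK² - GK²) / (2·MG·MK)
  ∠GMK = 126.21°

Step 9: From FK = 4.67, FM = 7/3·√13, KM = 7, by the inverse law of cosines:
  cos(∠KFM) = (FK² + FM² - KM²) / (2·FK·FM)
  ∠KFM = 56.31°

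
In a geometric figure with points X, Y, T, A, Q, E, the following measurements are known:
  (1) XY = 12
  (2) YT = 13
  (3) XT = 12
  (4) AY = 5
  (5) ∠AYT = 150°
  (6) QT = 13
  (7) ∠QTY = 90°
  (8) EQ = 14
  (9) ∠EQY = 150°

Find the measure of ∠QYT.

Step 1: By the law of cosines on triangle YTQ: YQ² = 13² + 13² − 2·13·13·cos(90°) = 338, so YQ = 13·√2.
Step 2: By the inverse law of cosines on triangle QYT: cos(∠QYT) = ((13·√2)² + 13² − 13²) / (2·13·√2·13) = 338/478 = 0.7071, so ∠QYT = 45°.

Therefore, the measure of angle ∠QYT = 45°.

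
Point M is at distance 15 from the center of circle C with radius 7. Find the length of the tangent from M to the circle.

tangent = √(d² - r²) = √(15² - 7²) = √(225 - 49) = √176 = 4*sqrt(11)

4*sqrt(11)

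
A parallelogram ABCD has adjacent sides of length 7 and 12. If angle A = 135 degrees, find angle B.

In a parallelogram, consecutive angles are supplementary (sum to 180°).
angle B = 180 - angle A
angle B = 180 - 135
angle B = 45 degrees

45 degrees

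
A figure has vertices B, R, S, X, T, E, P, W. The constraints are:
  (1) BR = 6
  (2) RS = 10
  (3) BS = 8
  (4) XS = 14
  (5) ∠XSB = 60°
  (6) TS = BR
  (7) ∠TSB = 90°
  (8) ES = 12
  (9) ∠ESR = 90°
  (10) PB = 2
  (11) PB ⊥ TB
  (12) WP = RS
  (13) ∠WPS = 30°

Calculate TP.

From the given relations: TS = BR = 6.
Step 1: By the law of cosines on triangle BST: BT² = 8² + 6² − 2·8·6·cos(90°) = 100, so BT = 10.
Step 2: By the law of cosines on triangle TBP: TP² = 10² + 2² − 2·10·2·cos(90°) = 104, so TP = 2·√26.

Therefore, the length of TP = 2·√26.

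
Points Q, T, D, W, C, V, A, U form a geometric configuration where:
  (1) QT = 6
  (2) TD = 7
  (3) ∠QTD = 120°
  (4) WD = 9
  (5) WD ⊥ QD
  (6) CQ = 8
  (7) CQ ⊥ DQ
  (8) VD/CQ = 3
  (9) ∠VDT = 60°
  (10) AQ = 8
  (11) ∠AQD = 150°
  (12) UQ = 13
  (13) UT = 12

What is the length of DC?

Step 1: By the law of cosines on triangle DTQ: DQ² = 7² + 6² − 2·7·6·cos(120°) = 127, so DQ = √127.
Step 2: By the law of cosines on triangle DQC: DC² = √127² + 8² − 2·√127·8·cos(90°) = 191, so DC = √191.

Therefore, the length of DC = √191.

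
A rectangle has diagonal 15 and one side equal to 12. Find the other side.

b = sqrt(d^2 - a^2) = sqrt(225 - 144) = sqrt(81) = 9

9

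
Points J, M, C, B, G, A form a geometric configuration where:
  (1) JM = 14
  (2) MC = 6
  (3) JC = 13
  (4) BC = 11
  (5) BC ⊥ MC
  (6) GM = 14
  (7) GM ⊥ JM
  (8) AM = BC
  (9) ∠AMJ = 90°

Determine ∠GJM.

Step 1: By the law of cosines on triangle JMG: JG² = 14² + 14² − 2·14·14·cos(90°) = 392, so JG = 14·√2.
Step 2: By the inverse law of cosines on triangle GJM: cos(∠GJM) = ((14·√2)² + 14² − 14²) / (2·14·√2·14) = 392/554.37 = 0.7071, so ∠GJM = 45°.

Therefore, the measure of angle ∠GJM = 45°.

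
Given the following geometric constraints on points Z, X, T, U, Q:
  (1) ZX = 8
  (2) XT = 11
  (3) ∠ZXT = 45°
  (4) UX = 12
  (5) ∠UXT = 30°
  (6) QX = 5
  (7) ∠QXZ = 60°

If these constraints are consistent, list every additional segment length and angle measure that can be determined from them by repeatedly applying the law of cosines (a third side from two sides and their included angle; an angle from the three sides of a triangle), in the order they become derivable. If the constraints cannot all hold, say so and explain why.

The constraints are consistent. Derivable facts, in order:
After 1 step:
- TU ≈ 6.03
- ZQ = 7
- ZT ≈ 7.78
After 2 steps:
- ∠QZX = 38.21°
- ∠TUX = 65.78°
- ∠TZX = 88.37°
- ∠UTX = 84.22°
- ∠XQZ = 81.79°
- ∠XTZ = 46.63°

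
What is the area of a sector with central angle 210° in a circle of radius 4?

The full circle has area πr² = π(4)² = 16*pi.
The sector covers 210° out of 360°, a fraction of 7/12.
Sector area = 16*pi × 7/12 = 28*pi/3.

28*pi/3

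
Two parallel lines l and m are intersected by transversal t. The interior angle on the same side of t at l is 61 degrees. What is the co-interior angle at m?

Co-interior angles (same-side interior) formed by parallel lines and a transversal are supplementary (sum to 180 degrees).
The given angle is 61 degrees.
The co-interior angle = 180 - 61 = 119 degrees.

119 degrees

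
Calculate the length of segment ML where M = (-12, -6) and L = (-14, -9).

d = sqrt((-14 - -12)^2 + (-9 - -6)^2)
d = sqrt(-2^2 + -3^2)
d = sqrt(4 + 9)
d = sqrt(13)

sqrt(13)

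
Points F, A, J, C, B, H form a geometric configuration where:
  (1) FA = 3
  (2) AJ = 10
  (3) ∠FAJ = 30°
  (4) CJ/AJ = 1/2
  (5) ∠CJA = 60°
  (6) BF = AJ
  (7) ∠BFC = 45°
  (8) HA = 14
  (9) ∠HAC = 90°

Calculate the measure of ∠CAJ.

From the given relations: CJ = 1/2·AJ = 1/2·10 = 5.
Step 1: By the law of cosines on triangle AJC: AC² = 10² + 5² − 2·10·5·cos(60°) = 75, so AC = 5·√3.
Step 2: By the inverse law of cosines on triangle CAJ: cos(∠CAJ) = ((5·√3)² + 10² − 5²) / (2·5·√3·10) = 150/173.21 = 0.866, so ∠CAJ = 30°.

Therefore, the measure of angle ∠CAJ = 30°.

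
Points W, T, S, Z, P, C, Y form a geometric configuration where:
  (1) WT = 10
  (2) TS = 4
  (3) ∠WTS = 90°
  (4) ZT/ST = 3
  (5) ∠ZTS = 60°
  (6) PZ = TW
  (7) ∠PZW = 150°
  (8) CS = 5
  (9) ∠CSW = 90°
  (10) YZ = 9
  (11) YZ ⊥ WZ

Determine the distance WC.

Step 1: By the law of cosines on triangle STW: SW² = 4² + 10² − 2·4·10·cos(90°) = 116, so SW = 2·√29.
Step 2: By the law of cosines on triangle WSC: WC² = (2·√29)² + 5² − 2·2·√29·5·cos(90°) = 141, so WC = √141.

Therefore, the length of WC = √141.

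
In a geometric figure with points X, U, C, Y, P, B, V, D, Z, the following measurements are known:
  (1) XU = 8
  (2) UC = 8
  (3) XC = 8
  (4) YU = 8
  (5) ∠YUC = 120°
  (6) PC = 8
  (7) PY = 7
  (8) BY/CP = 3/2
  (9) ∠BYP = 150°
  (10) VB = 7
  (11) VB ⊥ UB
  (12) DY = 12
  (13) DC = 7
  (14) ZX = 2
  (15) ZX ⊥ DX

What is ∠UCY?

Step 1: By the law of cosines on triangle CUY: CY² = 8² + 8² − 2·8·8·cos(120°) = 192, so CY = 8·√3.
Step 2: By the inverse law of cosines on triangle UCY: cos(∠UCY) = (8² + (8·√3)² − 8²) / (2·8·8·√3) = 192/221.7 = 0.866, so ∠UCY = 30°.

Therefore, the measure of angle ∠UCY = 30°.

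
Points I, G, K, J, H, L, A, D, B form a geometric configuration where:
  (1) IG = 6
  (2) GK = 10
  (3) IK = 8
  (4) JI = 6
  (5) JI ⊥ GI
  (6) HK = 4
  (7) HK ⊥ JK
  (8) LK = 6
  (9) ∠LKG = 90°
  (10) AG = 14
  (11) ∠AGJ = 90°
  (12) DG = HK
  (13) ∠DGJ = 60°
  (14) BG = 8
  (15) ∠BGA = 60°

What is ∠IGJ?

Step 1: By the law of cosines on triangle GIJ: GJ² = 6² + 6² − 2·6·6·cos(90°) = 72, so GJ = 6·√2.
Step 2: By the inverse law of cosines on triangle IGJ: cos(∠IGJ) = (6² + (6·√2)² − 6²) / (2·6·6·√2) = 72/101.82 = 0.7071, so ∠IGJ = 45°.

Therefore, the measure of angle ∠IGJ = 45°.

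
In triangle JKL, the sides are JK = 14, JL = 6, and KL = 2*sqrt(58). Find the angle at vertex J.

cos(J) = (14² + 6² - (2*sqrt(58))²) / (2 × 14 × 6) = 0, so J = arccos(0) = 90°.

90°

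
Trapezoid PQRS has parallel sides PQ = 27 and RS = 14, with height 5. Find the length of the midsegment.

midsegment = (27 + 14) / 2 = 41 / 2 = 41/2

41/2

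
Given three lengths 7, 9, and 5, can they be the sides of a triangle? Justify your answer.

Sort the sides: 5, 7, 9.
It suffices to check that the sum of the two smallest exceeds the largest:
5 + 7 = 12 > 9. ✓
Yes, a valid triangle can be formed.

Yes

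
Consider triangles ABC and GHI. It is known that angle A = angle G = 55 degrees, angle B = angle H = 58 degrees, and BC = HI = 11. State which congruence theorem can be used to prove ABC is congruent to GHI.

Consider the given information: angle A = angle G = 55 degrees, angle B = angle H = 58 degrees, and BC = HI = 11
This is not SAS or ASA: SAS requires two sides and the included angle between them. ASA requires two angles and the side between them.
The correct criterion is AAS. Two pairs of corresponding angles and a non-included side are equal (Angle-Angle-Side).

AAS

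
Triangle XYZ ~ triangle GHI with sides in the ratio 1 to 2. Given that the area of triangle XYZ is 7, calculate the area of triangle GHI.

The ratio of areas of similar triangles = (side ratio)^2.
Side ratio = 1:2, so area ratio = 1:4.
Area of GHI / Area of XYZ = 4/1
Area of GHI = 7 * 4/1 = 28

28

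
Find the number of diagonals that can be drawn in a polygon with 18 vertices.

The number of diagonals in an n-gon is n(n - 3)/2.
For n = 18: 18(18 - 3)/2 = 18 × 15 / 2 = 135.

135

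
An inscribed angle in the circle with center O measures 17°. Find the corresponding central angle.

By the inscribed angle theorem, the central angle is twice the inscribed angle.
Central angle = 2 × 17° = 34°

34°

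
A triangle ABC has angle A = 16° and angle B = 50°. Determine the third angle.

The interior angles sum to 180°: angle C = 180 - 16 - 50 = 114°.
The triangle is obtuse (angles 16°, 50°, 114°).

114 degrees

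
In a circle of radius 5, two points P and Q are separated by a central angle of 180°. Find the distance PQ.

Chord = 2(5) sin(90°) = 10

10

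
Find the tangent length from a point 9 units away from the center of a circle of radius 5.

The tangent, radius, and line from the external point to the center form a right triangle.
The right angle is where the tangent meets the radius.
By the Pythagorean theorem: tangent² + 5² = 9²
tangent² = 81 - 25 = 56
tangent = 2*sqrt(14)

2*sqrt(14)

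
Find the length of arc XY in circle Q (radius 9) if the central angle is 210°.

The full circumference is 2πr = 2π(9) = 18*pi.
The arc spans 210° out of 360°, which is a fraction of 7/12.
Arc length = 18*pi × 7/12 = 21*pi/2.

21*pi/2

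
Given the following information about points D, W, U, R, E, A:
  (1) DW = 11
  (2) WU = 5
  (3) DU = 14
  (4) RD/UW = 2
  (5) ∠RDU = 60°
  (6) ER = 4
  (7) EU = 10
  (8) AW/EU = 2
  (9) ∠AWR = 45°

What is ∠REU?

From the given relations: RD = 2·UW = 2·5 = 10.
Step 1: By the law of cosines on triangle RDU: RU² = 10² + 14² − 2·10·14·cos(60°) = 156, so RU = 2·√39.
Step 2: By the inverse law of cosines on triangle REU: cos(∠REU) = (4² + 10² − (2·√39)²) / (2·4·10) = -40/80 = -0.5, so ∠REU = 120°.

Therefore, the measure of angle ∠REU = 120°.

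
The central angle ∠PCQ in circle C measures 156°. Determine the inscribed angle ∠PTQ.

An inscribed angle intercepts an arc from a point on the circle, while the central angle intercepts the same arc from the center.
The inscribed angle is always half the central angle: 156° / 2 = 78°.

78°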